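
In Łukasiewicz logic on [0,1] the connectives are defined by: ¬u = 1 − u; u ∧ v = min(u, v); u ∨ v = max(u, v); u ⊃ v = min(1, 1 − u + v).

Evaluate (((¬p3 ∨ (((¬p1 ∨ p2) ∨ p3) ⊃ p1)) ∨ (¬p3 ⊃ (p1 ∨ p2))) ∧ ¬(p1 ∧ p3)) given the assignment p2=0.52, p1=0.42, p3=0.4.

¬p3: Łukasiewicz ¬ gives 1 − 0.4 = 0.6
¬p1: Łukasiewicz ¬ gives 1 − 0.42 = 0.58
(¬p1 ∨ p2) = max(0.58, 0.52) = 0.58
((¬p1 ∨ p2) ∨ p3) = max(0.58, 0.4) = 0.58
(((¬p1 ∨ p2) ∨ p3) ⊃ p1): min(1, 1 − 0.58 + 0.42) = 0.84
(¬p3 ∨ (((¬p1 ∨ p2) ∨ p3) ⊃ p1)) = max(0.6, 0.84) = 0.84
¬p3: Łukasiewicz ¬ gives 1 − 0.4 = 0.6
(p1 ∨ p2) = max(0.42, 0.52) = 0.52
(¬p3 ⊃ (p1 ∨ p2)): min(1, 1 − 0.6 + 0.52) = 0.92
((¬p3 ∨ (((¬p1 ∨ p2) ∨ p3) ⊃ p1)) ∨ (¬p3 ⊃ (p1 ∨ p2))) = max(0.84, 0.92) = 0.92
(p1 ∧ p3) = min(0.42, 0.4) = 0.4
¬(p1 ∧ p3): Łukasiewicz ¬ gives 1 − 0.4 = 0.6
(((¬p3 ∨ (((¬p1 ∨ p2) ∨ p3) ⊃ p1)) ∨ (¬p3 ⊃ (p1 ∨ p2))) ∧ ¬(p1 ∧ p3)) = min(0.92, 0.6) = 0.6

0.60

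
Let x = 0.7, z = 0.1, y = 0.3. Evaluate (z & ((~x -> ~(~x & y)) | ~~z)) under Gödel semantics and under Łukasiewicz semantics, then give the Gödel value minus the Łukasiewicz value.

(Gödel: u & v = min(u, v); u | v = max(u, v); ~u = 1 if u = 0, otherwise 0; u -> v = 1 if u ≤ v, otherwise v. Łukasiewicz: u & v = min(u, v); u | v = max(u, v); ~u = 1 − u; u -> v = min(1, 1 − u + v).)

Gödel evaluation:
  ~x: Gödel ¬ of 0.7 = 0 (operand ≠ 0)
  ~x: Gödel ¬ of 0.7 = 0 (operand ≠ 0)
  (~x & y) = min(0, 0.3) = 0
  ~(~x & y): Gödel ¬ of 0 = 1 (operand is 0)
  (~x -> ~(~x & y)): 0 ≤ 1, so result = 1
  ~z: Gödel ¬ of 0.1 = 0 (operand ≠ 0)
  ~~z: Gödel ¬ of 0 = 1 (operand is 0)
  ((~x -> ~(~x & y)) | ~~z) = max(1, 1) = 1
  (z & ((~x -> ~(~x & y)) | ~~z)) = min(0.1, 1) = 0.1
  Gödel value = 0.1
Łukasiewicz evaluation:
  ~x: Łukasiewicz ¬ gives 1 − 0.7 = 0.3
  ~x: Łukasiewicz ¬ gives 1 − 0.7 = 0.3
  (~x & y) = min(0.3, 0.3) = 0.3
  ~(~x & y): Łukasiewicz ¬ gives 1 − 0.3 = 0.7
  (~x -> ~(~x & y)): min(1, 1 − 0.3 + 0.7) = 1
  ~z: Łukasiewicz ¬ gives 1 − 0.1 = 0.9
  ~~z: Łukasiewicz ¬ gives 1 − 0.9 = 0.1
  ((~x -> ~(~x & y)) | ~~z) = max(1, 0.1) = 1
  (z & ((~x -> ~(~x & y)) | ~~z)) = min(0.1, 1) = 0.1
  Łukasiewicz value = 0.1
Difference: 0.1 − 0.1 = 0.00

0.00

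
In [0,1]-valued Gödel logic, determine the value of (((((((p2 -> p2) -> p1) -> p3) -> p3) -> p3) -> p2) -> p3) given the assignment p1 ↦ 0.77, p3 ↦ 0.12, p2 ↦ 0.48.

0.12

(p2 -> p2): 0.48 ≤ 0.48, so result = 1
((p2 -> p2) -> p1): 1 > 0.77, so result = 0.77
(((p2 -> p2) -> p1) -> p3): 0.77 > 0.12, so result = 0.12
((((p2 -> p2) -> p1) -> p3) -> p3): 0.12 ≤ 0.12, so result = 1
(((((p2 -> p2) -> p1) -> p3) -> p3) -> p3): 1 > 0.12, so result = 0.12
((((((p2 -> p2) -> p1) -> p3) -> p3) -> p3) -> p2): 0.12 ≤ 0.48, so result = 1
(((((((p2 -> p2) -> p1) -> p3) -> p3) -> p3) -> p2) -> p3): 1 > 0.12, so result = 0.12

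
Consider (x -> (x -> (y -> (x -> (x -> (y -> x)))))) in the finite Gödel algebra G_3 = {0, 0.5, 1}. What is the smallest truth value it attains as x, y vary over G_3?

1.00

Every assignment gives 1. For instance at x = 0, y = 0:
  (y -> x): 0 ≤ 0, so result = 1
  (x -> (y -> x)): 0 ≤ 1, so result = 1
  (x -> (x -> (y -> x))): 0 ≤ 1, so result = 1
  (y -> (x -> (x -> (y -> x)))): 0 ≤ 1, so result = 1
  (x -> (y -> (x -> (x -> (y -> x))))): 0 ≤ 1, so result = 1
  (x -> (x -> (y -> (x -> (x -> (y -> x)))))): 0 ≤ 1, so result = 1
All 9 assignments give value 1 — the formula is a G_3-tautology.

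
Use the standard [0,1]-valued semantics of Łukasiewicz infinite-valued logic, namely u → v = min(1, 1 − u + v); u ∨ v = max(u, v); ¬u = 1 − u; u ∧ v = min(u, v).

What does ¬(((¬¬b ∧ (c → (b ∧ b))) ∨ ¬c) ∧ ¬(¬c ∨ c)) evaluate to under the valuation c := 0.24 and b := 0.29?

0.76

¬b: Łukasiewicz ¬ gives 1 − 0.29 = 0.71
¬¬b: Łukasiewicz ¬ gives 1 − 0.71 = 0.29
(b ∧ b) = min(0.29, 0.29) = 0.29
(c → (b ∧ b)): min(1, 1 − 0.24 + 0.29) = 1
(¬¬b ∧ (c → (b ∧ b))) = min(0.29, 1) = 0.29
¬c: Łukasiewicz ¬ gives 1 − 0.24 = 0.76
((¬¬b ∧ (c → (b ∧ b))) ∨ ¬c) = max(0.29, 0.76) = 0.76
¬c: Łukasiewicz ¬ gives 1 − 0.24 = 0.76
(¬c ∨ c) = max(0.76, 0.24) = 0.76
¬(¬c ∨ c): Łukasiewicz ¬ gives 1 − 0.76 = 0.24
(((¬¬b ∧ (c → (b ∧ b))) ∨ ¬c) ∧ ¬(¬c ∨ c)) = min(0.76, 0.24) = 0.24
¬(((¬¬b ∧ (c → (b ∧ b))) ∨ ¬c) ∧ ¬(¬c ∨ c)): Łukasiewicz ¬ gives 1 − 0.24 = 0.76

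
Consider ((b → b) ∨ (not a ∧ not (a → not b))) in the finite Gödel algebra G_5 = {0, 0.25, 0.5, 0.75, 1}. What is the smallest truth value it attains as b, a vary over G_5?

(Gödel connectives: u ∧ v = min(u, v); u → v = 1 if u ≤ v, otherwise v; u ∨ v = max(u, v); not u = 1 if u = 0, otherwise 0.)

Every assignment gives 1. For instance at b = 0, a = 0:
  (b → b): 0 ≤ 0, so result = 1
  not a: Gödel ¬ of 0 = 1 (operand is 0)
  not b: Gödel ¬ of 0 = 1 (operand is 0)
  (a → not b): 0 ≤ 1, so result = 1
  not (a → not b): Gödel ¬ of 1 = 0 (operand ≠ 0)
  (not a ∧ not (a → not b)) = min(1, 0) = 0
  ((b → b) ∨ (not a ∧ not (a → not b))) = max(1, 0) = 1
All 25 assignments give value 1 — the formula is a G_5-tautology.

1.00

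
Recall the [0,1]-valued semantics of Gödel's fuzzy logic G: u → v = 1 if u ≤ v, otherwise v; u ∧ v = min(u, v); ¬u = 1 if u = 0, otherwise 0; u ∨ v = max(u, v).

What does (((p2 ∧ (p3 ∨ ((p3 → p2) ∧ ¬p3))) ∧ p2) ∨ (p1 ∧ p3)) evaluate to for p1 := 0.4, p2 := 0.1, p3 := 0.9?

(p3 → p2): 0.9 > 0.1, so result = 0.1
¬p3: Gödel ¬ of 0.9 = 0 (operand ≠ 0)
((p3 → p2) ∧ ¬p3) = min(0.1, 0) = 0
(p3 ∨ ((p3 → p2) ∧ ¬p3)) = max(0.9, 0) = 0.9
(p2 ∧ (p3 ∨ ((p3 → p2) ∧ ¬p3))) = min(0.1, 0.9) = 0.1
((p2 ∧ (p3 ∨ ((p3 → p2) ∧ ¬p3))) ∧ p2) = min(0.1, 0.1) = 0.1
(p1 ∧ p3) = min(0.4, 0.9) = 0.4
(((p2 ∧ (p3 ∨ ((p3 → p2) ∧ ¬p3))) ∧ p2) ∨ (p1 ∧ p3)) = max(0.1, 0.4) = 0.4

0.40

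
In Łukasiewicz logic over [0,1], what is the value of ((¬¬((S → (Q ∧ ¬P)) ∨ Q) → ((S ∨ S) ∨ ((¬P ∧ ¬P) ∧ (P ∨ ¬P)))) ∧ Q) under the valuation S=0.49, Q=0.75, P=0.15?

0.75

¬P: Łukasiewicz ¬ gives 1 − 0.15 = 0.85
(Q ∧ ¬P) = min(0.75, 0.85) = 0.75
(S → (Q ∧ ¬P)): min(1, 1 − 0.49 + 0.75) = 1
((S → (Q ∧ ¬P)) ∨ Q) = max(1, 0.75) = 1
¬((S → (Q ∧ ¬P)) ∨ Q): Łukasiewicz ¬ gives 1 − 1 = 0
¬¬((S → (Q ∧ ¬P)) ∨ Q): Łukasiewicz ¬ gives 1 − 0 = 1
(S ∨ S) = max(0.49, 0.49) = 0.49
¬P: Łukasiewicz ¬ gives 1 − 0.15 = 0.85
¬P: Łukasiewicz ¬ gives 1 − 0.15 = 0.85
(¬P ∧ ¬P) = min(0.85, 0.85) = 0.85
¬P: Łukasiewicz ¬ gives 1 − 0.15 = 0.85
(P ∨ ¬P) = max(0.15, 0.85) = 0.85
((¬P ∧ ¬P) ∧ (P ∨ ¬P)) = min(0.85, 0.85) = 0.85
((S ∨ S) ∨ ((¬P ∧ ¬P) ∧ (P ∨ ¬P))) = max(0.49, 0.85) = 0.85
(¬¬((S → (Q ∧ ¬P)) ∨ Q) → ((S ∨ S) ∨ ((¬P ∧ ¬P) ∧ (P ∨ ¬P)))): min(1, 1 − 1 + 0.85) = 0.85
((¬¬((S → (Q ∧ ¬P)) ∨ Q) → ((S ∨ S) ∨ ((¬P ∧ ¬P) ∧ (P ∨ ¬P)))) ∧ Q) = min(0.85, 0.75) = 0.75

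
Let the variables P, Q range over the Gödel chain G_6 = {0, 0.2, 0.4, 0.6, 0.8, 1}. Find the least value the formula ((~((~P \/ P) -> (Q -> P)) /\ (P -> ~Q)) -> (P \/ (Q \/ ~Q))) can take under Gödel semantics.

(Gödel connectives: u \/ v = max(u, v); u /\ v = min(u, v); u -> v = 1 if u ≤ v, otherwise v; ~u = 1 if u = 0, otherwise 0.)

The minimum is attained at P = 0, Q = 0.2:
  ~P: Gödel ¬ of 0 = 1 (operand is 0)
  (~P \/ P) = max(1, 0) = 1
  (Q -> P): 0.2 > 0, so result = 0
  ((~P \/ P) -> (Q -> P)): 1 > 0, so result = 0
  ~((~P \/ P) -> (Q -> P)): Gödel ¬ of 0 = 1 (operand is 0)
  ~Q: Gödel ¬ of 0.2 = 0 (operand ≠ 0)
  (P -> ~Q): 0 ≤ 0, so result = 1
  (~((~P \/ P) -> (Q -> P)) /\ (P -> ~Q)) = min(1, 1) = 1
  ~Q: Gödel ¬ of 0.2 = 0 (operand ≠ 0)
  (Q \/ ~Q) = max(0.2, 0) = 0.2
  (P \/ (Q \/ ~Q)) = max(0, 0.2) = 0.2
  ((~((~P \/ P) -> (Q -> P)) /\ (P -> ~Q)) -> (P \/ (Q \/ ~Q))): 1 > 0.2, so result = 0.2
Checking all 36 assignments confirms none give a value below 0.20.

0.20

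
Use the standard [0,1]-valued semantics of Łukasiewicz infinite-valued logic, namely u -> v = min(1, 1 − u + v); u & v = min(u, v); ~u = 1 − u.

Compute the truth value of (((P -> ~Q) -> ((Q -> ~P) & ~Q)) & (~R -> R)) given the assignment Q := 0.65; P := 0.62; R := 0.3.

~Q: Łukasiewicz ¬ gives 1 − 0.65 = 0.35
(P -> ~Q): min(1, 1 − 0.62 + 0.35) = 0.73
~P: Łukasiewicz ¬ gives 1 − 0.62 = 0.38
(Q -> ~P): min(1, 1 − 0.65 + 0.38) = 0.73
~Q: Łukasiewicz ¬ gives 1 − 0.65 = 0.35
((Q -> ~P) & ~Q) = min(0.73, 0.35) = 0.35
((P -> ~Q) -> ((Q -> ~P) & ~Q)): min(1, 1 − 0.73 + 0.35) = 0.62
~R: Łukasiewicz ¬ gives 1 − 0.3 = 0.7
(~R -> R): min(1, 1 − 0.7 + 0.3) = 0.6
(((P -> ~Q) -> ((Q -> ~P) & ~Q)) & (~R -> R)) = min(0.62, 0.6) = 0.6

0.60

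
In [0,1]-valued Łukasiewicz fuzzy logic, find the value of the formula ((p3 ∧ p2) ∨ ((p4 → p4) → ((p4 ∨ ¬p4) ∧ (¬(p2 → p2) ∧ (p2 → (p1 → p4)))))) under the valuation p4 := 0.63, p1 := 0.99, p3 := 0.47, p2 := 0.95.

(p3 ∧ p2) = min(0.47, 0.95) = 0.47
(p4 → p4): min(1, 1 − 0.63 + 0.63) = 1
¬p4: Łukasiewicz ¬ gives 1 − 0.63 = 0.37
(p4 ∨ ¬p4) = max(0.63, 0.37) = 0.63
(p2 → p2): min(1, 1 − 0.95 + 0.95) = 1
¬(p2 → p2): Łukasiewicz ¬ gives 1 − 1 = 0
(p1 → p4): min(1, 1 − 0.99 + 0.63) = 0.64
(p2 → (p1 → p4)): min(1, 1 − 0.95 + 0.64) = 0.69
(¬(p2 → p2) ∧ (p2 → (p1 → p4))) = min(0, 0.69) = 0
((p4 ∨ ¬p4) ∧ (¬(p2 → p2) ∧ (p2 → (p1 → p4)))) = min(0.63, 0) = 0
((p4 → p4) → ((p4 ∨ ¬p4) ∧ (¬(p2 → p2) ∧ (p2 → (p1 → p4))))): min(1, 1 − 1 + 0) = 0
((p3 ∧ p2) ∨ ((p4 → p4) → ((p4 ∨ ¬p4) ∧ (¬(p2 → p2) ∧ (p2 → (p1 → p4)))))) = max(0.47, 0) = 0.47

0.47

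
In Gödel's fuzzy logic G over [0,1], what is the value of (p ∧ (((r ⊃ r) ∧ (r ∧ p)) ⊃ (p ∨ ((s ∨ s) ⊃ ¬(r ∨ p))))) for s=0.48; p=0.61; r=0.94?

(r ⊃ r): 0.94 ≤ 0.94, so result = 1
(r ∧ p) = min(0.94, 0.61) = 0.61
((r ⊃ r) ∧ (r ∧ p)) = min(1, 0.61) = 0.61
(s ∨ s) = max(0.48, 0.48) = 0.48
(r ∨ p) = max(0.94, 0.61) = 0.94
¬(r ∨ p): Gödel ¬ of 0.94 = 0 (operand ≠ 0)
((s ∨ s) ⊃ ¬(r ∨ p)): 0.48 > 0, so result = 0
(p ∨ ((s ∨ s) ⊃ ¬(r ∨ p))) = max(0.61, 0) = 0.61
(((r ⊃ r) ∧ (r ∧ p)) ⊃ (p ∨ ((s ∨ s) ⊃ ¬(r ∨ p)))): 0.61 ≤ 0.61, so result = 1
(p ∧ (((r ⊃ r) ∧ (r ∧ p)) ⊃ (p ∨ ((s ∨ s) ⊃ ¬(r ∨ p))))) = min(0.61, 1) = 0.61

0.61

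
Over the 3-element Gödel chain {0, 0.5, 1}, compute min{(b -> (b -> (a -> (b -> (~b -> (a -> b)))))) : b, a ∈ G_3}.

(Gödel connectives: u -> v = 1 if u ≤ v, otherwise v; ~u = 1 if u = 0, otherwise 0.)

Every assignment gives 1. For instance at b = 0, a = 0:
  ~b: Gödel ¬ of 0 = 1 (operand is 0)
  (a -> b): 0 ≤ 0, so result = 1
  (~b -> (a -> b)): 1 ≤ 1, so result = 1
  (b -> (~b -> (a -> b))): 0 ≤ 1, so result = 1
  (a -> (b -> (~b -> (a -> b)))): 0 ≤ 1, so result = 1
  (b -> (a -> (b -> (~b -> (a -> b))))): 0 ≤ 1, so result = 1
  (b -> (b -> (a -> (b -> (~b -> (a -> b)))))): 0 ≤ 1, so result = 1
All 9 assignments give value 1 — the formula is a G_3-tautology.

1.00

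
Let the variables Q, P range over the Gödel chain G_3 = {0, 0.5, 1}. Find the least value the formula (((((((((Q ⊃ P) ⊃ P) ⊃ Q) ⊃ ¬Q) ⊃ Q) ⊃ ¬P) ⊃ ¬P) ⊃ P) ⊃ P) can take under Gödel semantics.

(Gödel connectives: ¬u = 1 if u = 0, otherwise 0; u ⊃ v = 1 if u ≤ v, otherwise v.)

The minimum is attained at Q = 0, P = 0.5:
  (Q ⊃ P): 0 ≤ 0.5, so result = 1
  ((Q ⊃ P) ⊃ P): 1 > 0.5, so result = 0.5
  (((Q ⊃ P) ⊃ P) ⊃ Q): 0.5 > 0, so result = 0
  ¬Q: Gödel ¬ of 0 = 1 (operand is 0)
  ((((Q ⊃ P) ⊃ P) ⊃ Q) ⊃ ¬Q): 0 ≤ 1, so result = 1
  (((((Q ⊃ P) ⊃ P) ⊃ Q) ⊃ ¬Q) ⊃ Q): 1 > 0, so result = 0
  ¬P: Gödel ¬ of 0.5 = 0 (operand ≠ 0)
  ((((((Q ⊃ P) ⊃ P) ⊃ Q) ⊃ ¬Q) ⊃ Q) ⊃ ¬P): 0 ≤ 0, so result = 1
  ¬P: Gödel ¬ of 0.5 = 0 (operand ≠ 0)
  (((((((Q ⊃ P) ⊃ P) ⊃ Q) ⊃ ¬Q) ⊃ Q) ⊃ ¬P) ⊃ ¬P): 1 > 0, so result = 0
  ((((((((Q ⊃ P) ⊃ P) ⊃ Q) ⊃ ¬Q) ⊃ Q) ⊃ ¬P) ⊃ ¬P) ⊃ P): 0 ≤ 0.5, so result = 1
  (((((((((Q ⊃ P) ⊃ P) ⊃ Q) ⊃ ¬Q) ⊃ Q) ⊃ ¬P) ⊃ ¬P) ⊃ P) ⊃ P): 1 > 0.5, so result = 0.5
Checking all 9 assignments confirms none give a value below 0.50.

0.50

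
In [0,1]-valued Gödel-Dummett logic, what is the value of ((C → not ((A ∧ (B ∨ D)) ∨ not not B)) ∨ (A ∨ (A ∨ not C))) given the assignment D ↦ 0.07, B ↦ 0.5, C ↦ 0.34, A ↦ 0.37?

(B ∨ D) = max(0.5, 0.07) = 0.5
(A ∧ (B ∨ D)) = min(0.37, 0.5) = 0.37
not B: Gödel ¬ of 0.5 = 0 (operand ≠ 0)
not not B: Gödel ¬ of 0 = 1 (operand is 0)
((A ∧ (B ∨ D)) ∨ not not B) = max(0.37, 1) = 1
not ((A ∧ (B ∨ D)) ∨ not not B): Gödel ¬ of 1 = 0 (operand ≠ 0)
(C → not ((A ∧ (B ∨ D)) ∨ not not B)): 0.34 > 0, so result = 0
not C: Gödel ¬ of 0.34 = 0 (operand ≠ 0)
(A ∨ not C) = max(0.37, 0) = 0.37
(A ∨ (A ∨ not C)) = max(0.37, 0.37) = 0.37
((C → not ((A ∧ (B ∨ D)) ∨ not not B)) ∨ (A ∨ (A ∨ not C))) = max(0, 0.37) = 0.37

0.37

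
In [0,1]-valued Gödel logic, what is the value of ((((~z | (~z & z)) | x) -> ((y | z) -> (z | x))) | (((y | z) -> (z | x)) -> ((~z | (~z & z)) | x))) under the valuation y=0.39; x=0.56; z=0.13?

1.00

~z: Gödel ¬ of 0.13 = 0 (operand ≠ 0)
~z: Gödel ¬ of 0.13 = 0 (operand ≠ 0)
(~z & z) = min(0, 0.13) = 0
(~z | (~z & z)) = max(0, 0) = 0
((~z | (~z & z)) | x) = max(0, 0.56) = 0.56
(y | z) = max(0.39, 0.13) = 0.39
(z | x) = max(0.13, 0.56) = 0.56
((y | z) -> (z | x)): 0.39 ≤ 0.56, so result = 1
(((~z | (~z & z)) | x) -> ((y | z) -> (z | x))): 0.56 ≤ 1, so result = 1
(y | z) = max(0.39, 0.13) = 0.39
(z | x) = max(0.13, 0.56) = 0.56
((y | z) -> (z | x)): 0.39 ≤ 0.56, so result = 1
~z: Gödel ¬ of 0.13 = 0 (operand ≠ 0)
~z: Gödel ¬ of 0.13 = 0 (operand ≠ 0)
(~z & z) = min(0, 0.13) = 0
(~z | (~z & z)) = max(0, 0) = 0
((~z | (~z & z)) | x) = max(0, 0.56) = 0.56
(((y | z) -> (z | x)) -> ((~z | (~z & z)) | x)): 1 > 0.56, so result = 0.56
((((~z | (~z & z)) | x) -> ((y | z) -> (z | x))) | (((y | z) -> (z | x)) -> ((~z | (~z & z)) | x))) = max(1, 0.56) = 1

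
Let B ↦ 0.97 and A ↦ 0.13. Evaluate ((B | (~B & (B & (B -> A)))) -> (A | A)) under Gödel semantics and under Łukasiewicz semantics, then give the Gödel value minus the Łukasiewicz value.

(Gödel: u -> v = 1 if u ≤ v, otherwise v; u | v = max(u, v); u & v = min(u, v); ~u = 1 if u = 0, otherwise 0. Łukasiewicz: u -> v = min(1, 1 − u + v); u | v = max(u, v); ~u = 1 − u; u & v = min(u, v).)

-0.03

Gödel evaluation:
  ~B: Gödel ¬ of 0.97 = 0 (operand ≠ 0)
  (B -> A): 0.97 > 0.13, so result = 0.13
  (B & (B -> A)) = min(0.97, 0.13) = 0.13
  (~B & (B & (B -> A))) = min(0, 0.13) = 0
  (B | (~B & (B & (B -> A)))) = max(0.97, 0) = 0.97
  (A | A) = max(0.13, 0.13) = 0.13
  ((B | (~B & (B & (B -> A)))) -> (A | A)): 0.97 > 0.13, so result = 0.13
  Gödel value = 0.13
Łukasiewicz evaluation:
  ~B: Łukasiewicz ¬ gives 1 − 0.97 = 0.03
  (B -> A): min(1, 1 − 0.97 + 0.13) = 0.16
  (B & (B -> A)) = min(0.97, 0.16) = 0.16
  (~B & (B & (B -> A))) = min(0.03, 0.16) = 0.03
  (B | (~B & (B & (B -> A)))) = max(0.97, 0.03) = 0.97
  (A | A) = max(0.13, 0.13) = 0.13
  ((B | (~B & (B & (B -> A)))) -> (A | A)): min(1, 1 − 0.97 + 0.13) = 0.16
  Łukasiewicz value = 0.16
Difference: 0.13 − 0.16 = -0.03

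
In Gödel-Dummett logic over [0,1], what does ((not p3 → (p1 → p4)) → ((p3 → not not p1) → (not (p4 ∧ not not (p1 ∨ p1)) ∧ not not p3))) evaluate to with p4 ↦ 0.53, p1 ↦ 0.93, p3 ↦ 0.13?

0.00

not p3: Gödel ¬ of 0.13 = 0 (operand ≠ 0)
(p1 → p4): 0.93 > 0.53, so result = 0.53
(not p3 → (p1 → p4)): 0 ≤ 0.53, so result = 1
not p1: Gödel ¬ of 0.93 = 0 (operand ≠ 0)
not not p1: Gödel ¬ of 0 = 1 (operand is 0)
(p3 → not not p1): 0.13 ≤ 1, so result = 1
(p1 ∨ p1) = max(0.93, 0.93) = 0.93
not (p1 ∨ p1): Gödel ¬ of 0.93 = 0 (operand ≠ 0)
not not (p1 ∨ p1): Gödel ¬ of 0 = 1 (operand is 0)
(p4 ∧ not not (p1 ∨ p1)) = min(0.53, 1) = 0.53
not (p4 ∧ not not (p1 ∨ p1)): Gödel ¬ of 0.53 = 0 (operand ≠ 0)
not p3: Gödel ¬ of 0.13 = 0 (operand ≠ 0)
not not p3: Gödel ¬ of 0 = 1 (operand is 0)
(not (p4 ∧ not not (p1 ∨ p1)) ∧ not not p3) = min(0, 1) = 0
((p3 → not not p1) → (not (p4 ∧ not not (p1 ∨ p1)) ∧ not not p3)): 1 > 0, so result = 0
((not p3 → (p1 → p4)) → ((p3 → not not p1) → (not (p4 ∧ not not (p1 ∨ p1)) ∧ not not p3))): 1 > 0, so result = 0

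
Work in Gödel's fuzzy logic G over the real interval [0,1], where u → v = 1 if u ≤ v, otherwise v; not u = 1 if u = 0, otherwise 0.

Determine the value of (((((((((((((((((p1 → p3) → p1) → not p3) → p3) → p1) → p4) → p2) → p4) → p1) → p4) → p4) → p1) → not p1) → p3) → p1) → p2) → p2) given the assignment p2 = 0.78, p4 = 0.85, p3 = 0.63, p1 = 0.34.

(p1 → p3): 0.34 ≤ 0.63, so result = 1
((p1 → p3) → p1): 1 > 0.34, so result = 0.34
not p3: Gödel ¬ of 0.63 = 0 (operand ≠ 0)
(((p1 → p3) → p1) → not p3): 0.34 > 0, so result = 0
((((p1 → p3) → p1) → not p3) → p3): 0 ≤ 0.63, so result = 1
(((((p1 → p3) → p1) → not p3) → p3) → p1): 1 > 0.34, so result = 0.34
((((((p1 → p3) → p1) → not p3) → p3) → p1) → p4): 0.34 ≤ 0.85, so result = 1
(((((((p1 → p3) → p1) → not p3) → p3) → p1) → p4) → p2): 1 > 0.78, so result = 0.78
((((((((p1 → p3) → p1) → not p3) → p3) → p1) → p4) → p2) → p4): 0.78 ≤ 0.85, so result = 1
(((((((((p1 → p3) → p1) → not p3) → p3) → p1) → p4) → p2) → p4) → p1): 1 > 0.34, so result = 0.34
((((((((((p1 → p3) → p1) → not p3) → p3) → p1) → p4) → p2) → p4) → p1) → p4): 0.34 ≤ 0.85, so result = 1
(((((((((((p1 → p3) → p1) → not p3) → p3) → p1) → p4) → p2) → p4) → p1) → p4) → p4): 1 > 0.85, so result = 0.85
((((((((((((p1 → p3) → p1) → not p3) → p3) → p1) → p4) → p2) → p4) → p1) → p4) → p4) → p1): 0.85 > 0.34, so result = 0.34
not p1: Gödel ¬ of 0.34 = 0 (operand ≠ 0)
(((((((((((((p1 → p3) → p1) → not p3) → p3) → p1) → p4) → p2) → p4) → p1) → p4) → p4) → p1) → not p1): 0.34 > 0, so result = 0
((((((((((((((p1 → p3) → p1) → not p3) → p3) → p1) → p4) → p2) → p4) → p1) → p4) → p4) → p1) → not p1) → p3): 0 ≤ 0.63, so result = 1
(((((((((((((((p1 → p3) → p1) → not p3) → p3) → p1) → p4) → p2) → p4) → p1) → p4) → p4) → p1) → not p1) → p3) → p1): 1 > 0.34, so result = 0.34
((((((((((((((((p1 → p3) → p1) → not p3) → p3) → p1) → p4) → p2) → p4) → p1) → p4) → p4) → p1) → not p1) → p3) → p1) → p2): 0.34 ≤ 0.78, so result = 1
(((((((((((((((((p1 → p3) → p1) → not p3) → p3) → p1) → p4) → p2) → p4) → p1) → p4) → p4) → p1) → not p1) → p3) → p1) → p2) → p2): 1 > 0.78, so result = 0.78

0.78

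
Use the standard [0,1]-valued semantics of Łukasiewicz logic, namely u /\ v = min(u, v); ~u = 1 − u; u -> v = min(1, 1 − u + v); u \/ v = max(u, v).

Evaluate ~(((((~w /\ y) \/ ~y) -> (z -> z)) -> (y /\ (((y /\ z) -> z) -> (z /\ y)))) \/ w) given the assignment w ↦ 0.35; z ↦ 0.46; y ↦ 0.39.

0.61

~w: Łukasiewicz ¬ gives 1 − 0.35 = 0.65
(~w /\ y) = min(0.65, 0.39) = 0.39
~y: Łukasiewicz ¬ gives 1 − 0.39 = 0.61
((~w /\ y) \/ ~y) = max(0.39, 0.61) = 0.61
(z -> z): min(1, 1 − 0.46 + 0.46) = 1
(((~w /\ y) \/ ~y) -> (z -> z)): min(1, 1 − 0.61 + 1) = 1
(y /\ z) = min(0.39, 0.46) = 0.39
((y /\ z) -> z): min(1, 1 − 0.39 + 0.46) = 1
(z /\ y) = min(0.46, 0.39) = 0.39
(((y /\ z) -> z) -> (z /\ y)): min(1, 1 − 1 + 0.39) = 0.39
(y /\ (((y /\ z) -> z) -> (z /\ y))) = min(0.39, 0.39) = 0.39
((((~w /\ y) \/ ~y) -> (z -> z)) -> (y /\ (((y /\ z) -> z) -> (z /\ y)))): min(1, 1 − 1 + 0.39) = 0.39
(((((~w /\ y) \/ ~y) -> (z -> z)) -> (y /\ (((y /\ z) -> z) -> (z /\ y)))) \/ w) = max(0.39, 0.35) = 0.39
~(((((~w /\ y) \/ ~y) -> (z -> z)) -> (y /\ (((y /\ z) -> z) -> (z /\ y)))) \/ w): Łukasiewicz ¬ gives 1 − 0.39 = 0.61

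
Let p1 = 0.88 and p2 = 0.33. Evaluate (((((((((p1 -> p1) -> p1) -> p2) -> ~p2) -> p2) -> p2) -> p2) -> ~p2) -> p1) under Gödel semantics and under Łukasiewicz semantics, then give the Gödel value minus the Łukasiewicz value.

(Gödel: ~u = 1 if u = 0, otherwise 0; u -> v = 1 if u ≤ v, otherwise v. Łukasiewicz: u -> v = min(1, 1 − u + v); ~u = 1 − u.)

Gödel evaluation:
  (p1 -> p1): 0.88 ≤ 0.88, so result = 1
  ((p1 -> p1) -> p1): 1 > 0.88, so result = 0.88
  (((p1 -> p1) -> p1) -> p2): 0.88 > 0.33, so result = 0.33
  ~p2: Gödel ¬ of 0.33 = 0 (operand ≠ 0)
  ((((p1 -> p1) -> p1) -> p2) -> ~p2): 0.33 > 0, so result = 0
  (((((p1 -> p1) -> p1) -> p2) -> ~p2) -> p2): 0 ≤ 0.33, so result = 1
  ((((((p1 -> p1) -> p1) -> p2) -> ~p2) -> p2) -> p2): 1 > 0.33, so result = 0.33
  (((((((p1 -> p1) -> p1) -> p2) -> ~p2) -> p2) -> p2) -> p2): 0.33 ≤ 0.33, so result = 1
  ~p2: Gödel ¬ of 0.33 = 0 (operand ≠ 0)
  ((((((((p1 -> p1) -> p1) -> p2) -> ~p2) -> p2) -> p2) -> p2) -> ~p2): 1 > 0, so result = 0
  (((((((((p1 -> p1) -> p1) -> p2) -> ~p2) -> p2) -> p2) -> p2) -> ~p2) -> p1): 0 ≤ 0.88, so result = 1
  Gödel value = 1
Łukasiewicz evaluation:
  (p1 -> p1): min(1, 1 − 0.88 + 0.88) = 1
  ((p1 -> p1) -> p1): min(1, 1 − 1 + 0.88) = 0.88
  (((p1 -> p1) -> p1) -> p2): min(1, 1 − 0.88 + 0.33) = 0.45
  ~p2: Łukasiewicz ¬ gives 1 − 0.33 = 0.67
  ((((p1 -> p1) -> p1) -> p2) -> ~p2): min(1, 1 − 0.45 + 0.67) = 1
  (((((p1 -> p1) -> p1) -> p2) -> ~p2) -> p2): min(1, 1 − 1 + 0.33) = 0.33
  ((((((p1 -> p1) -> p1) -> p2) -> ~p2) -> p2) -> p2): min(1, 1 − 0.33 + 0.33) = 1
  (((((((p1 -> p1) -> p1) -> p2) -> ~p2) -> p2) -> p2) -> p2): min(1, 1 − 1 + 0.33) = 0.33
  ~p2: Łukasiewicz ¬ gives 1 − 0.33 = 0.67
  ((((((((p1 -> p1) -> p1) -> p2) -> ~p2) -> p2) -> p2) -> p2) -> ~p2): min(1, 1 − 0.33 + 0.67) = 1
  (((((((((p1 -> p1) -> p1) -> p2) -> ~p2) -> p2) -> p2) -> p2) -> ~p2) -> p1): min(1, 1 − 1 + 0.88) = 0.88
  Łukasiewicz value = 0.88
Difference: 1 − 0.88 = 0.12

0.12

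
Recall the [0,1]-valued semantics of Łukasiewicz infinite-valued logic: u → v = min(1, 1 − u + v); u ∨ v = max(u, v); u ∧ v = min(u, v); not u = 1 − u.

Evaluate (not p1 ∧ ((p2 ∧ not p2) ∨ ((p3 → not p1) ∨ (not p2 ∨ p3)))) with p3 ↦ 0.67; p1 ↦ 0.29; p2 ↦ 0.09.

0.71

not p1: Łukasiewicz ¬ gives 1 − 0.29 = 0.71
not p2: Łukasiewicz ¬ gives 1 − 0.09 = 0.91
(p2 ∧ not p2) = min(0.09, 0.91) = 0.09
not p1: Łukasiewicz ¬ gives 1 − 0.29 = 0.71
(p3 → not p1): min(1, 1 − 0.67 + 0.71) = 1
not p2: Łukasiewicz ¬ gives 1 − 0.09 = 0.91
(not p2 ∨ p3) = max(0.91, 0.67) = 0.91
((p3 → not p1) ∨ (not p2 ∨ p3)) = max(1, 0.91) = 1
((p2 ∧ not p2) ∨ ((p3 → not p1) ∨ (not p2 ∨ p3))) = max(0.09, 1) = 1
(not p1 ∧ ((p2 ∧ not p2) ∨ ((p3 → not p1) ∨ (not p2 ∨ p3)))) = min(0.71, 1) = 0.71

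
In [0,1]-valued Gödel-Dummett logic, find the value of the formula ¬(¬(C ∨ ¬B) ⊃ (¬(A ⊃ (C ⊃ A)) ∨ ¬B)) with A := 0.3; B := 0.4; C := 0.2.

0.00

¬B: Gödel ¬ of 0.4 = 0 (operand ≠ 0)
(C ∨ ¬B) = max(0.2, 0) = 0.2
¬(C ∨ ¬B): Gödel ¬ of 0.2 = 0 (operand ≠ 0)
(C ⊃ A): 0.2 ≤ 0.3, so result = 1
(A ⊃ (C ⊃ A)): 0.3 ≤ 1, so result = 1
¬(A ⊃ (C ⊃ A)): Gödel ¬ of 1 = 0 (operand ≠ 0)
¬B: Gödel ¬ of 0.4 = 0 (operand ≠ 0)
(¬(A ⊃ (C ⊃ A)) ∨ ¬B) = max(0, 0) = 0
(¬(C ∨ ¬B) ⊃ (¬(A ⊃ (C ⊃ A)) ∨ ¬B)): 0 ≤ 0, so result = 1
¬(¬(C ∨ ¬B) ⊃ (¬(A ⊃ (C ⊃ A)) ∨ ¬B)): Gödel ¬ of 1 = 0 (operand ≠ 0)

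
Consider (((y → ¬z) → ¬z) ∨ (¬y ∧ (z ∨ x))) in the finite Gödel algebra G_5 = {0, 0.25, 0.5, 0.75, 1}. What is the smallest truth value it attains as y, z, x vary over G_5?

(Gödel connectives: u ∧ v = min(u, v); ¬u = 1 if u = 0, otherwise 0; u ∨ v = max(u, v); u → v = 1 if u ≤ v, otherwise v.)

The minimum is attained at y = 0, z = 0.25, x = 0:
  ¬z: Gödel ¬ of 0.25 = 0 (operand ≠ 0)
  (y → ¬z): 0 ≤ 0, so result = 1
  ¬z: Gödel ¬ of 0.25 = 0 (operand ≠ 0)
  ((y → ¬z) → ¬z): 1 > 0, so result = 0
  ¬y: Gödel ¬ of 0 = 1 (operand is 0)
  (z ∨ x) = max(0.25, 0) = 0.25
  (¬y ∧ (z ∨ x)) = min(1, 0.25) = 0.25
  (((y → ¬z) → ¬z) ∨ (¬y ∧ (z ∨ x))) = max(0, 0.25) = 0.25
Checking all 125 assignments confirms none give a value below 0.25.

0.25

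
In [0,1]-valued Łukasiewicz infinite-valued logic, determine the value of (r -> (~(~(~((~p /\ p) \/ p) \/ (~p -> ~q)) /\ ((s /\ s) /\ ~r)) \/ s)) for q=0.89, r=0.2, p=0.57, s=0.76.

1.00

~p: Łukasiewicz ¬ gives 1 − 0.57 = 0.43
(~p /\ p) = min(0.43, 0.57) = 0.43
((~p /\ p) \/ p) = max(0.43, 0.57) = 0.57
~((~p /\ p) \/ p): Łukasiewicz ¬ gives 1 − 0.57 = 0.43
~p: Łukasiewicz ¬ gives 1 − 0.57 = 0.43
~q: Łukasiewicz ¬ gives 1 − 0.89 = 0.11
(~p -> ~q): min(1, 1 − 0.43 + 0.11) = 0.68
(~((~p /\ p) \/ p) \/ (~p -> ~q)) = max(0.43, 0.68) = 0.68
~(~((~p /\ p) \/ p) \/ (~p -> ~q)): Łukasiewicz ¬ gives 1 − 0.68 = 0.32
(s /\ s) = min(0.76, 0.76) = 0.76
~r: Łukasiewicz ¬ gives 1 − 0.2 = 0.8
((s /\ s) /\ ~r) = min(0.76, 0.8) = 0.76
(~(~((~p /\ p) \/ p) \/ (~p -> ~q)) /\ ((s /\ s) /\ ~r)) = min(0.32, 0.76) = 0.32
~(~(~((~p /\ p) \/ p) \/ (~p -> ~q)) /\ ((s /\ s) /\ ~r)): Łukasiewicz ¬ gives 1 − 0.32 = 0.68
(~(~(~((~p /\ p) \/ p) \/ (~p -> ~q)) /\ ((s /\ s) /\ ~r)) \/ s) = max(0.68, 0.76) = 0.76
(r -> (~(~(~((~p /\ p) \/ p) \/ (~p -> ~q)) /\ ((s /\ s) /\ ~r)) \/ s)): min(1, 1 − 0.2 + 0.76) = 1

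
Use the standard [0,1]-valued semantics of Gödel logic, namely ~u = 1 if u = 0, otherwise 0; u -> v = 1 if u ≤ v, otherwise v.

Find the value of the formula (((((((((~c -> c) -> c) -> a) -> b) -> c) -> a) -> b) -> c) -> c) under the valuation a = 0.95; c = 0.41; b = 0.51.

1.00

~c: Gödel ¬ of 0.41 = 0 (operand ≠ 0)
(~c -> c): 0 ≤ 0.41, so result = 1
((~c -> c) -> c): 1 > 0.41, so result = 0.41
(((~c -> c) -> c) -> a): 0.41 ≤ 0.95, so result = 1
((((~c -> c) -> c) -> a) -> b): 1 > 0.51, so result = 0.51
(((((~c -> c) -> c) -> a) -> b) -> c): 0.51 > 0.41, so result = 0.41
((((((~c -> c) -> c) -> a) -> b) -> c) -> a): 0.41 ≤ 0.95, so result = 1
(((((((~c -> c) -> c) -> a) -> b) -> c) -> a) -> b): 1 > 0.51, so result = 0.51
((((((((~c -> c) -> c) -> a) -> b) -> c) -> a) -> b) -> c): 0.51 > 0.41, so result = 0.41
(((((((((~c -> c) -> c) -> a) -> b) -> c) -> a) -> b) -> c) -> c): 0.41 ≤ 0.41, so result = 1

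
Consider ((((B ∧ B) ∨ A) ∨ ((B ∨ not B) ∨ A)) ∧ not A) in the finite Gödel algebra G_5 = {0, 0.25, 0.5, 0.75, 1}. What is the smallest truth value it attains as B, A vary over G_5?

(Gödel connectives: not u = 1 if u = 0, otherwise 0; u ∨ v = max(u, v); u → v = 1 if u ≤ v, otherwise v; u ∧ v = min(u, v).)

0.00

The minimum is attained at B = 0, A = 0.25:
  (B ∧ B) = min(0, 0) = 0
  ((B ∧ B) ∨ A) = max(0, 0.25) = 0.25
  not B: Gödel ¬ of 0 = 1 (operand is 0)
  (B ∨ not B) = max(0, 1) = 1
  ((B ∨ not B) ∨ A) = max(1, 0.25) = 1
  (((B ∧ B) ∨ A) ∨ ((B ∨ not B) ∨ A)) = max(0.25, 1) = 1
  not A: Gödel ¬ of 0.25 = 0 (operand ≠ 0)
  ((((B ∧ B) ∨ A) ∨ ((B ∨ not B) ∨ A)) ∧ not A) = min(1, 0) = 0
Checking all 25 assignments confirms none give a value below 0.00.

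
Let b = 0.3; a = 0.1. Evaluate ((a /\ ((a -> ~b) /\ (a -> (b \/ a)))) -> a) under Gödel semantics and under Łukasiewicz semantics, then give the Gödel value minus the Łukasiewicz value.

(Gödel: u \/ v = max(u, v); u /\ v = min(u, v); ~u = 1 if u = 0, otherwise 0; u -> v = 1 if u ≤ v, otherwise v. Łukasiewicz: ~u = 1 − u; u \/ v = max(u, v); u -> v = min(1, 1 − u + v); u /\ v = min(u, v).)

0.00

Gödel evaluation:
  ~b: Gödel ¬ of 0.3 = 0 (operand ≠ 0)
  (a -> ~b): 0.1 > 0, so result = 0
  (b \/ a) = max(0.3, 0.1) = 0.3
  (a -> (b \/ a)): 0.1 ≤ 0.3, so result = 1
  ((a -> ~b) /\ (a -> (b \/ a))) = min(0, 1) = 0
  (a /\ ((a -> ~b) /\ (a -> (b \/ a)))) = min(0.1, 0) = 0
  ((a /\ ((a -> ~b) /\ (a -> (b \/ a)))) -> a): 0 ≤ 0.1, so result = 1
  Gödel value = 1
Łukasiewicz evaluation:
  ~b: Łukasiewicz ¬ gives 1 − 0.3 = 0.7
  (a -> ~b): min(1, 1 − 0.1 + 0.7) = 1
  (b \/ a) = max(0.3, 0.1) = 0.3
  (a -> (b \/ a)): min(1, 1 − 0.1 + 0.3) = 1
  ((a -> ~b) /\ (a -> (b \/ a))) = min(1, 1) = 1
  (a /\ ((a -> ~b) /\ (a -> (b \/ a)))) = min(0.1, 1) = 0.1
  ((a /\ ((a -> ~b) /\ (a -> (b \/ a)))) -> a): min(1, 1 − 0.1 + 0.1) = 1
  Łukasiewicz value = 1
Difference: 1 − 1 = 0.00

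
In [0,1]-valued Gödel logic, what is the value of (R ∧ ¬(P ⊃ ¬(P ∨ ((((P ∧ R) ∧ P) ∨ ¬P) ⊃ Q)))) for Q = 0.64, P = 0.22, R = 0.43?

0.43

(P ∧ R) = min(0.22, 0.43) = 0.22
((P ∧ R) ∧ P) = min(0.22, 0.22) = 0.22
¬P: Gödel ¬ of 0.22 = 0 (operand ≠ 0)
(((P ∧ R) ∧ P) ∨ ¬P) = max(0.22, 0) = 0.22
((((P ∧ R) ∧ P) ∨ ¬P) ⊃ Q): 0.22 ≤ 0.64, so result = 1
(P ∨ ((((P ∧ R) ∧ P) ∨ ¬P) ⊃ Q)) = max(0.22, 1) = 1
¬(P ∨ ((((P ∧ R) ∧ P) ∨ ¬P) ⊃ Q)): Gödel ¬ of 1 = 0 (operand ≠ 0)
(P ⊃ ¬(P ∨ ((((P ∧ R) ∧ P) ∨ ¬P) ⊃ Q))): 0.22 > 0, so result = 0
¬(P ⊃ ¬(P ∨ ((((P ∧ R) ∧ P) ∨ ¬P) ⊃ Q))): Gödel ¬ of 0 = 1 (operand is 0)
(R ∧ ¬(P ⊃ ¬(P ∨ ((((P ∧ R) ∧ P) ∨ ¬P) ⊃ Q)))) = min(0.43, 1) = 0.43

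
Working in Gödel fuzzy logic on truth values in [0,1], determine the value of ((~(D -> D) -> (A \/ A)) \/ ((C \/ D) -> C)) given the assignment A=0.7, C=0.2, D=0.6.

(D -> D): 0.6 ≤ 0.6, so result = 1
~(D -> D): Gödel ¬ of 1 = 0 (operand ≠ 0)
(A \/ A) = max(0.7, 0.7) = 0.7
(~(D -> D) -> (A \/ A)): 0 ≤ 0.7, so result = 1
(C \/ D) = max(0.2, 0.6) = 0.6
((C \/ D) -> C): 0.6 > 0.2, so result = 0.2
((~(D -> D) -> (A \/ A)) \/ ((C \/ D) -> C)) = max(1, 0.2) = 1

1.00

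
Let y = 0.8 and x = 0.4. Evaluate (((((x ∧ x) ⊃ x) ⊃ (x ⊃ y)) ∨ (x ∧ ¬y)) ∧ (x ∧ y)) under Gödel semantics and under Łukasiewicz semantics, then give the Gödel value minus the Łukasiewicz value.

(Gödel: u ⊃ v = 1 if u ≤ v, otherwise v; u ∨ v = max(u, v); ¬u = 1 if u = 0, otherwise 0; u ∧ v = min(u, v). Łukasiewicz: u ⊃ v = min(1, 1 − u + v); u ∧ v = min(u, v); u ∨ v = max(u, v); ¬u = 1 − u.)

0.00

Gödel evaluation:
  (x ∧ x) = min(0.4, 0.4) = 0.4
  ((x ∧ x) ⊃ x): 0.4 ≤ 0.4, so result = 1
  (x ⊃ y): 0.4 ≤ 0.8, so result = 1
  (((x ∧ x) ⊃ x) ⊃ (x ⊃ y)): 1 ≤ 1, so result = 1
  ¬y: Gödel ¬ of 0.8 = 0 (operand ≠ 0)
  (x ∧ ¬y) = min(0.4, 0) = 0
  ((((x ∧ x) ⊃ x) ⊃ (x ⊃ y)) ∨ (x ∧ ¬y)) = max(1, 0) = 1
  (x ∧ y) = min(0.4, 0.8) = 0.4
  (((((x ∧ x) ⊃ x) ⊃ (x ⊃ y)) ∨ (x ∧ ¬y)) ∧ (x ∧ y)) = min(1, 0.4) = 0.4
  Gödel value = 0.4
Łukasiewicz evaluation:
  (x ∧ x) = min(0.4, 0.4) = 0.4
  ((x ∧ x) ⊃ x): min(1, 1 − 0.4 + 0.4) = 1
  (x ⊃ y): min(1, 1 − 0.4 + 0.8) = 1
  (((x ∧ x) ⊃ x) ⊃ (x ⊃ y)): min(1, 1 − 1 + 1) = 1
  ¬y: Łukasiewicz ¬ gives 1 − 0.8 = 0.2
  (x ∧ ¬y) = min(0.4, 0.2) = 0.2
  ((((x ∧ x) ⊃ x) ⊃ (x ⊃ y)) ∨ (x ∧ ¬y)) = max(1, 0.2) = 1
  (x ∧ y) = min(0.4, 0.8) = 0.4
  (((((x ∧ x) ⊃ x) ⊃ (x ⊃ y)) ∨ (x ∧ ¬y)) ∧ (x ∧ y)) = min(1, 0.4) = 0.4
  Łukasiewicz value = 0.4
Difference: 0.4 − 0.4 = 0.00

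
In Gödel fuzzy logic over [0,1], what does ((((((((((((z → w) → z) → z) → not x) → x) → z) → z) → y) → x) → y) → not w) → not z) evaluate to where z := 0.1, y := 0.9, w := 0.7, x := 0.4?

(z → w): 0.1 ≤ 0.7, so result = 1
((z → w) → z): 1 > 0.1, so result = 0.1
(((z → w) → z) → z): 0.1 ≤ 0.1, so result = 1
not x: Gödel ¬ of 0.4 = 0 (operand ≠ 0)
((((z → w) → z) → z) → not x): 1 > 0, so result = 0
(((((z → w) → z) → z) → not x) → x): 0 ≤ 0.4, so result = 1
((((((z → w) → z) → z) → not x) → x) → z): 1 > 0.1, so result = 0.1
(((((((z → w) → z) → z) → not x) → x) → z) → z): 0.1 ≤ 0.1, so result = 1
((((((((z → w) → z) → z) → not x) → x) → z) → z) → y): 1 > 0.9, so result = 0.9
(((((((((z → w) → z) → z) → not x) → x) → z) → z) → y) → x): 0.9 > 0.4, so result = 0.4
((((((((((z → w) → z) → z) → not x) → x) → z) → z) → y) → x) → y): 0.4 ≤ 0.9, so result = 1
not w: Gödel ¬ of 0.7 = 0 (operand ≠ 0)
(((((((((((z → w) → z) → z) → not x) → x) → z) → z) → y) → x) → y) → not w): 1 > 0, so result = 0
not z: Gödel ¬ of 0.1 = 0 (operand ≠ 0)
((((((((((((z → w) → z) → z) → not x) → x) → z) → z) → y) → x) → y) → not w) → not z): 0 ≤ 0, so result = 1

1.00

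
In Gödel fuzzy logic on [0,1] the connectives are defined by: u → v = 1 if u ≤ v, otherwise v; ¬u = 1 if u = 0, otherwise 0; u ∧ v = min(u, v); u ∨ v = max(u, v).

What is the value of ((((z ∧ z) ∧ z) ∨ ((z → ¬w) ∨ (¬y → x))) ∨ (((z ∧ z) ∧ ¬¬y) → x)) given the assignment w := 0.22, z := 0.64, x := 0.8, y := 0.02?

(z ∧ z) = min(0.64, 0.64) = 0.64
((z ∧ z) ∧ z) = min(0.64, 0.64) = 0.64
¬w: Gödel ¬ of 0.22 = 0 (operand ≠ 0)
(z → ¬w): 0.64 > 0, so result = 0
¬y: Gödel ¬ of 0.02 = 0 (operand ≠ 0)
(¬y → x): 0 ≤ 0.8, so result = 1
((z → ¬w) ∨ (¬y → x)) = max(0, 1) = 1
(((z ∧ z) ∧ z) ∨ ((z → ¬w) ∨ (¬y → x))) = max(0.64, 1) = 1
(z ∧ z) = min(0.64, 0.64) = 0.64
¬y: Gödel ¬ of 0.02 = 0 (operand ≠ 0)
¬¬y: Gödel ¬ of 0 = 1 (operand is 0)
((z ∧ z) ∧ ¬¬y) = min(0.64, 1) = 0.64
(((z ∧ z) ∧ ¬¬y) → x): 0.64 ≤ 0.8, so result = 1
((((z ∧ z) ∧ z) ∨ ((z → ¬w) ∨ (¬y → x))) ∨ (((z ∧ z) ∧ ¬¬y) → x)) = max(1, 1) = 1

1.00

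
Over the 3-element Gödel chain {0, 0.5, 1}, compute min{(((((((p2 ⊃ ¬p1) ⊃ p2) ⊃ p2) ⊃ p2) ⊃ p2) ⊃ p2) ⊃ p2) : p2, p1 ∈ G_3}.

0.50

The minimum is attained at p2 = 0.5, p1 = 0.5:
  ¬p1: Gödel ¬ of 0.5 = 0 (operand ≠ 0)
  (p2 ⊃ ¬p1): 0.5 > 0, so result = 0
  ((p2 ⊃ ¬p1) ⊃ p2): 0 ≤ 0.5, so result = 1
  (((p2 ⊃ ¬p1) ⊃ p2) ⊃ p2): 1 > 0.5, so result = 0.5
  ((((p2 ⊃ ¬p1) ⊃ p2) ⊃ p2) ⊃ p2): 0.5 ≤ 0.5, so result = 1
  (((((p2 ⊃ ¬p1) ⊃ p2) ⊃ p2) ⊃ p2) ⊃ p2): 1 > 0.5, so result = 0.5
  ((((((p2 ⊃ ¬p1) ⊃ p2) ⊃ p2) ⊃ p2) ⊃ p2) ⊃ p2): 0.5 ≤ 0.5, so result = 1
  (((((((p2 ⊃ ¬p1) ⊃ p2) ⊃ p2) ⊃ p2) ⊃ p2) ⊃ p2) ⊃ p2): 1 > 0.5, so result = 0.5
Checking all 9 assignments confirms none give a value below 0.50.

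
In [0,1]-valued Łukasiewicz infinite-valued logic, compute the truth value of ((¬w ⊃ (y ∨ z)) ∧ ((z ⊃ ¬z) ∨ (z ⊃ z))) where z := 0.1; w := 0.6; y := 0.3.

¬w: Łukasiewicz ¬ gives 1 − 0.6 = 0.4
(y ∨ z) = max(0.3, 0.1) = 0.3
(¬w ⊃ (y ∨ z)): min(1, 1 − 0.4 + 0.3) = 0.9
¬z: Łukasiewicz ¬ gives 1 − 0.1 = 0.9
(z ⊃ ¬z): min(1, 1 − 0.1 + 0.9) = 1
(z ⊃ z): min(1, 1 − 0.1 + 0.1) = 1
((z ⊃ ¬z) ∨ (z ⊃ z)) = max(1, 1) = 1
((¬w ⊃ (y ∨ z)) ∧ ((z ⊃ ¬z) ∨ (z ⊃ z))) = min(0.9, 1) = 0.9

0.90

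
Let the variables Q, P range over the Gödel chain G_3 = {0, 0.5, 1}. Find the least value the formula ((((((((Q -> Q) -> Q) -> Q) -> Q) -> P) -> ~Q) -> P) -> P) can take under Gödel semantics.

The minimum is attained at Q = 0.5, P = 0.5:
  (Q -> Q): 0.5 ≤ 0.5, so result = 1
  ((Q -> Q) -> Q): 1 > 0.5, so result = 0.5
  (((Q -> Q) -> Q) -> Q): 0.5 ≤ 0.5, so result = 1
  ((((Q -> Q) -> Q) -> Q) -> Q): 1 > 0.5, so result = 0.5
  (((((Q -> Q) -> Q) -> Q) -> Q) -> P): 0.5 ≤ 0.5, so result = 1
  ~Q: Gödel ¬ of 0.5 = 0 (operand ≠ 0)
  ((((((Q -> Q) -> Q) -> Q) -> Q) -> P) -> ~Q): 1 > 0, so result = 0
  (((((((Q -> Q) -> Q) -> Q) -> Q) -> P) -> ~Q) -> P): 0 ≤ 0.5, so result = 1
  ((((((((Q -> Q) -> Q) -> Q) -> Q) -> P) -> ~Q) -> P) -> P): 1 > 0.5, so result = 0.5
Checking all 9 assignments confirms none give a value below 0.50.

0.50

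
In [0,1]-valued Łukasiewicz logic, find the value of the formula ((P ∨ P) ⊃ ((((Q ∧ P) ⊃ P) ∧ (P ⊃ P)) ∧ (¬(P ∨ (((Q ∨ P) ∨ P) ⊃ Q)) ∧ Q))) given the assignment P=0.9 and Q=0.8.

(P ∨ P) = max(0.9, 0.9) = 0.9
(Q ∧ P) = min(0.8, 0.9) = 0.8
((Q ∧ P) ⊃ P): min(1, 1 − 0.8 + 0.9) = 1
(P ⊃ P): min(1, 1 − 0.9 + 0.9) = 1
(((Q ∧ P) ⊃ P) ∧ (P ⊃ P)) = min(1, 1) = 1
(Q ∨ P) = max(0.8, 0.9) = 0.9
((Q ∨ P) ∨ P) = max(0.9, 0.9) = 0.9
(((Q ∨ P) ∨ P) ⊃ Q): min(1, 1 − 0.9 + 0.8) = 0.9
(P ∨ (((Q ∨ P) ∨ P) ⊃ Q)) = max(0.9, 0.9) = 0.9
¬(P ∨ (((Q ∨ P) ∨ P) ⊃ Q)): Łukasiewicz ¬ gives 1 − 0.9 = 0.1
(¬(P ∨ (((Q ∨ P) ∨ P) ⊃ Q)) ∧ Q) = min(0.1, 0.8) = 0.1
((((Q ∧ P) ⊃ P) ∧ (P ⊃ P)) ∧ (¬(P ∨ (((Q ∨ P) ∨ P) ⊃ Q)) ∧ Q)) = min(1, 0.1) = 0.1
((P ∨ P) ⊃ ((((Q ∧ P) ⊃ P) ∧ (P ⊃ P)) ∧ (¬(P ∨ (((Q ∨ P) ∨ P) ⊃ Q)) ∧ Q))): min(1, 1 − 0.9 + 0.1) = 0.2

0.20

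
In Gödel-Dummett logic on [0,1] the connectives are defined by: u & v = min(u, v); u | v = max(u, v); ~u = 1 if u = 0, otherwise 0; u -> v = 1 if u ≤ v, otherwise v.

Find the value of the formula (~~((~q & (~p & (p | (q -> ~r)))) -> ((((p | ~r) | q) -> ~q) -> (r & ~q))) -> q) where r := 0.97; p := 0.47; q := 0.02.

~q: Gödel ¬ of 0.02 = 0 (operand ≠ 0)
~p: Gödel ¬ of 0.47 = 0 (operand ≠ 0)
~r: Gödel ¬ of 0.97 = 0 (operand ≠ 0)
(q -> ~r): 0.02 > 0, so result = 0
(p | (q -> ~r)) = max(0.47, 0) = 0.47
(~p & (p | (q -> ~r))) = min(0, 0.47) = 0
(~q & (~p & (p | (q -> ~r)))) = min(0, 0) = 0
~r: Gödel ¬ of 0.97 = 0 (operand ≠ 0)
(p | ~r) = max(0.47, 0) = 0.47
((p | ~r) | q) = max(0.47, 0.02) = 0.47
~q: Gödel ¬ of 0.02 = 0 (operand ≠ 0)
(((p | ~r) | q) -> ~q): 0.47 > 0, so result = 0
~q: Gödel ¬ of 0.02 = 0 (operand ≠ 0)
(r & ~q) = min(0.97, 0) = 0
((((p | ~r) | q) -> ~q) -> (r & ~q)): 0 ≤ 0, so result = 1
((~q & (~p & (p | (q -> ~r)))) -> ((((p | ~r) | q) -> ~q) -> (r & ~q))): 0 ≤ 1, so result = 1
~((~q & (~p & (p | (q -> ~r)))) -> ((((p | ~r) | q) -> ~q) -> (r & ~q))): Gödel ¬ of 1 = 0 (operand ≠ 0)
~~((~q & (~p & (p | (q -> ~r)))) -> ((((p | ~r) | q) -> ~q) -> (r & ~q))): Gödel ¬ of 0 = 1 (operand is 0)
(~~((~q & (~p & (p | (q -> ~r)))) -> ((((p | ~r) | q) -> ~q) -> (r & ~q))) -> q): 1 > 0.02, so result = 0.02

0.02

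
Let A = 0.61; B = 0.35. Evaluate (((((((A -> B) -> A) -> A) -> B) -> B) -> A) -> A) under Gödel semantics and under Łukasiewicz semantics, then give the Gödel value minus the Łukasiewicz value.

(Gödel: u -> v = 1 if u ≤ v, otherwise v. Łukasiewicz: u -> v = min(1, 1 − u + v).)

Gödel evaluation:
  (A -> B): 0.61 > 0.35, so result = 0.35
  ((A -> B) -> A): 0.35 ≤ 0.61, so result = 1
  (((A -> B) -> A) -> A): 1 > 0.61, so result = 0.61
  ((((A -> B) -> A) -> A) -> B): 0.61 > 0.35, so result = 0.35
  (((((A -> B) -> A) -> A) -> B) -> B): 0.35 ≤ 0.35, so result = 1
  ((((((A -> B) -> A) -> A) -> B) -> B) -> A): 1 > 0.61, so result = 0.61
  (((((((A -> B) -> A) -> A) -> B) -> B) -> A) -> A): 0.61 ≤ 0.61, so result = 1
  Gödel value = 1
Łukasiewicz evaluation:
  (A -> B): min(1, 1 − 0.61 + 0.35) = 0.74
  ((A -> B) -> A): min(1, 1 − 0.74 + 0.61) = 0.87
  (((A -> B) -> A) -> A): min(1, 1 − 0.87 + 0.61) = 0.74
  ((((A -> B) -> A) -> A) -> B): min(1, 1 − 0.74 + 0.35) = 0.61
  (((((A -> B) -> A) -> A) -> B) -> B): min(1, 1 − 0.61 + 0.35) = 0.74
  ((((((A -> B) -> A) -> A) -> B) -> B) -> A): min(1, 1 − 0.74 + 0.61) = 0.87
  (((((((A -> B) -> A) -> A) -> B) -> B) -> A) -> A): min(1, 1 − 0.87 + 0.61) = 0.74
  Łukasiewicz value = 0.74
Difference: 1 − 0.74 = 0.26

0.26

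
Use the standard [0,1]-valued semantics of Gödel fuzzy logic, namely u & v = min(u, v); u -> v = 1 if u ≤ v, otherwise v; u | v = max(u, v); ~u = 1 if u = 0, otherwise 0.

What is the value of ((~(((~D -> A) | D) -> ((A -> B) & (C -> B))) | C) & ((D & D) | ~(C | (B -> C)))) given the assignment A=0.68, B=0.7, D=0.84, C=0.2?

~D: Gödel ¬ of 0.84 = 0 (operand ≠ 0)
(~D -> A): 0 ≤ 0.68, so result = 1
((~D -> A) | D) = max(1, 0.84) = 1
(A -> B): 0.68 ≤ 0.7, so result = 1
(C -> B): 0.2 ≤ 0.7, so result = 1
((A -> B) & (C -> B)) = min(1, 1) = 1
(((~D -> A) | D) -> ((A -> B) & (C -> B))): 1 ≤ 1, so result = 1
~(((~D -> A) | D) -> ((A -> B) & (C -> B))): Gödel ¬ of 1 = 0 (operand ≠ 0)
(~(((~D -> A) | D) -> ((A -> B) & (C -> B))) | C) = max(0, 0.2) = 0.2
(D & D) = min(0.84, 0.84) = 0.84
(B -> C): 0.7 > 0.2, so result = 0.2
(C | (B -> C)) = max(0.2, 0.2) = 0.2
~(C | (B -> C)): Gödel ¬ of 0.2 = 0 (operand ≠ 0)
((D & D) | ~(C | (B -> C))) = max(0.84, 0) = 0.84
((~(((~D -> A) | D) -> ((A -> B) & (C -> B))) | C) & ((D & D) | ~(C | (B -> C)))) = min(0.2, 0.84) = 0.2

0.20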